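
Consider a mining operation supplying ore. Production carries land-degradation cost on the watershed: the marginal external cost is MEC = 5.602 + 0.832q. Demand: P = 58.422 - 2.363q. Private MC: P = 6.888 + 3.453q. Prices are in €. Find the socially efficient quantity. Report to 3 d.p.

q* = 6.909

Social marginal cost = private MC + MEC = 12.490 + 4.285q.
Set SMC = demand: 12.490 + 4.285q = 58.422 - 2.363q → q* = 6.9091.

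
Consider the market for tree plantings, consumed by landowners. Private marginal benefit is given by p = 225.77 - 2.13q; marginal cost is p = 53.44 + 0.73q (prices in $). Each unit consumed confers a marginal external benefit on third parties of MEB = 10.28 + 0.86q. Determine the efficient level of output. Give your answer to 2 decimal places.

Social marginal benefit = demand + MEB = 236.05 - 1.27q.
Set SMB = MC: 236.05 - 1.27q = 53.44 + 0.73q → q* = 91.3050.

q* = 91.31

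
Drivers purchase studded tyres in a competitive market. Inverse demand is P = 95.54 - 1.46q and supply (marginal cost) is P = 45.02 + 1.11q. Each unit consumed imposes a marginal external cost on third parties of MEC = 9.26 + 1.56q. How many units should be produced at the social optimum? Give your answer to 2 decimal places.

Social marginal benefit = demand − MEC = 86.28 - 3.02q.
Set SMB = MC: 86.28 - 3.02q = 45.02 + 1.11q → q* = 9.9903.

q* = 9.99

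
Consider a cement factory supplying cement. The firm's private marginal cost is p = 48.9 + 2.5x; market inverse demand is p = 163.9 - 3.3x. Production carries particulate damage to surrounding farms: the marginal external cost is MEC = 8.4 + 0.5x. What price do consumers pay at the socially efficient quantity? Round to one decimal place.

P = 108.1

Social marginal cost = private MC + MEC = 57.3 + 3.0x.
Set SMC = demand: 57.3 + 3.0x = 163.9 - 3.3x → x* = 16.9206.
Consumer price on the demand curve at x*: 163.9 − 3.3×16.9206 = 108.0620.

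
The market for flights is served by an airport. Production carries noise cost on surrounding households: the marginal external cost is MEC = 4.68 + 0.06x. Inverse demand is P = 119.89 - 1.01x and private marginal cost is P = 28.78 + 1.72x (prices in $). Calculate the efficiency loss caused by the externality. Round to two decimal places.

Market equilibrium (private): 28.78 + 1.72x = 119.89 - 1.01x → x_m = 33.3736.
Social marginal cost = private MC + MEC = 33.46 + 1.78x.
Set SMC = demand: 33.46 + 1.78x = 119.89 - 1.01x → x* = 30.9785.
The welfare-loss triangle has base |x_m − x*| and height MEC(x_m) (the vertical gap between SMC and demand is zero at x* and MEC at x_m).
DWL = ½ × 2.3951 × 6.6824 = 8.0025.

DWL = $8.00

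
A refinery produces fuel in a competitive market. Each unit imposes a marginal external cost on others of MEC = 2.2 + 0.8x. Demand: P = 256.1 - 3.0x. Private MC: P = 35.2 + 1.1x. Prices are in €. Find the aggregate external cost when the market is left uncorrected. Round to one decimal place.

€1279.7

Market equilibrium (private): 35.2 + 1.1x = 256.1 - 3.0x → x_m = 53.8780.
Total external cost = ∫₀^{x_m} (2.2 + 0.8x) dx = 2.2×53.8780 + ½×0.8×53.8780² = 1279.6672.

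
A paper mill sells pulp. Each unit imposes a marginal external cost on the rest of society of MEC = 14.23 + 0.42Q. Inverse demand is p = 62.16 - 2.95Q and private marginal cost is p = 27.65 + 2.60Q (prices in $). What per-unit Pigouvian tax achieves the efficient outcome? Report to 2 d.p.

Social marginal cost = private MC + MEC = 41.88 + 3.02Q.
Set SMC = demand: 41.88 + 3.02Q = 62.16 - 2.95Q → Q* = 3.3970.
The Pigouvian tax equals MEC at Q*: 14.23 + 0.42×3.3970 = 15.6567.

tax = $15.66 per unit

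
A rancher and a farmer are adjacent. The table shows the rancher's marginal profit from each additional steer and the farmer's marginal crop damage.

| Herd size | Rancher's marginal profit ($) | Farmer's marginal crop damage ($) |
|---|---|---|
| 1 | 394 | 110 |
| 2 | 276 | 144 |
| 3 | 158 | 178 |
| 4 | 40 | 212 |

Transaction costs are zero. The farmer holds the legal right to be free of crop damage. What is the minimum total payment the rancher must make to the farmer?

$254

Efficient level: marginal profit ≥ marginal crop damage through level 2, so k* = 2.
With the farmer holding the right, the rancher must at least compensate total damage at k*: 110 + 144 = 254.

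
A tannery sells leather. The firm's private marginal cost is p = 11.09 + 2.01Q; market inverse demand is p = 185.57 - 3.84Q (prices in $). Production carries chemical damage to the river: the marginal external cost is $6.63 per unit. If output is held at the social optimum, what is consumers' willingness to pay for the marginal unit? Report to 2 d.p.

P = $75.39

Social marginal cost = private MC + MEC = 17.72 + 2.01Q.
Set SMC = demand: 17.72 + 2.01Q = 185.57 - 3.84Q → Q* = 28.6923.
Consumer price on the demand curve at Q*: 185.57 − 3.84×28.6923 = 75.3916.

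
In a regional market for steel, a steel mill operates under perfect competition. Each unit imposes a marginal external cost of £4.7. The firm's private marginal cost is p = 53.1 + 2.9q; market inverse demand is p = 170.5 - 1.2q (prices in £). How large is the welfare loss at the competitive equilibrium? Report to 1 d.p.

Market equilibrium (private): 53.1 + 2.9q = 170.5 - 1.2q → q_m = 28.6341.
Social marginal cost = private MC + MEC = 57.8 + 2.9q.
Set SMC = demand: 57.8 + 2.9q = 170.5 - 1.2q → q* = 27.4878.
The loss is the area between SMC and demand from q* to q_m; with linear curves that's a triangle of height MEC(q_m).
DWL = ½ × 1.1463 × 4.7000 = 2.6938.

DWL = £2.7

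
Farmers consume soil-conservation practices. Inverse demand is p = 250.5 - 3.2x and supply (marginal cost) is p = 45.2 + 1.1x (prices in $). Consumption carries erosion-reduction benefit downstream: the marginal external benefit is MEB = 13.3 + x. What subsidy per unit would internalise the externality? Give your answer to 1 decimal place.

subsidy = $79.5 per unit

Social marginal benefit = demand + MEB = 263.8 - 2.2x.
Set SMB = MC: 263.8 - 2.2x = 45.2 + 1.1x → x* = 66.2424.
The Pigouvian subsidy equals MEB at x*: 13.3 + 1.0×66.2424 = 79.5424.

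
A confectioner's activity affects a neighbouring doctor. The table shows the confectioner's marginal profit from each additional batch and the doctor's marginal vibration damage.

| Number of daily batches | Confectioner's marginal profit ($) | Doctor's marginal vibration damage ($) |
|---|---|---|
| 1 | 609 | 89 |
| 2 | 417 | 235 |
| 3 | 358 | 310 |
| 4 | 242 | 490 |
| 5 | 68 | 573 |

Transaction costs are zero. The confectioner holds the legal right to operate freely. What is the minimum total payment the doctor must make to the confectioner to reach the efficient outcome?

$310

Left alone the confectioner would choose level 5 (marginal profit stays positive).
Efficient level: k* = 3 (marginal profit ≥ marginal vibration damage through 3).
The doctor must at least cover the confectioner's forgone profit from cutting 5→3: 242 + 68 = 310.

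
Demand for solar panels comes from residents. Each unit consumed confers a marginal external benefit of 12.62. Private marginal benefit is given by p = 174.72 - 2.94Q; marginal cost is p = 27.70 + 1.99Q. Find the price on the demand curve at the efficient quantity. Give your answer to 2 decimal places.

Social marginal benefit = demand + MEB = 187.34 - 2.94Q.
Set SMB = MC: 187.34 - 2.94Q = 27.70 + 1.99Q → Q* = 32.3813.
Consumer price on the demand curve at Q*: 174.72 − 2.94×32.3813 = 79.5190.

P = 79.52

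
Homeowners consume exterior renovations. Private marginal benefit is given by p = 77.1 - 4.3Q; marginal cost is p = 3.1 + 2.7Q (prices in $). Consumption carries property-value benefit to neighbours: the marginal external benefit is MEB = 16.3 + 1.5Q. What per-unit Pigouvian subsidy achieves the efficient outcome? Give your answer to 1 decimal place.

subsidy = $40.9 per unit

Social marginal benefit = demand + MEB = 93.4 - 2.8Q.
Set SMB = MC: 93.4 - 2.8Q = 3.1 + 2.7Q → Q* = 16.4182.
The Pigouvian subsidy equals MEB at Q*: 16.3 + 1.5×16.4182 = 40.9273.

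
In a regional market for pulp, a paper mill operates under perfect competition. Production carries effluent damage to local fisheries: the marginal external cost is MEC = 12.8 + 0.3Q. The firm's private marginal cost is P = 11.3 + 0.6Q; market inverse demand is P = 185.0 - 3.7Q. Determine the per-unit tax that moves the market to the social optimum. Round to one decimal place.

Social marginal cost = private MC + MEC = 24.1 + 0.9Q.
Set SMC = demand: 24.1 + 0.9Q = 185.0 - 3.7Q → Q* = 34.9783.
The Pigouvian tax equals MEC at Q*: 12.8 + 0.3×34.9783 = 23.2935.

tax = 23.3 per unit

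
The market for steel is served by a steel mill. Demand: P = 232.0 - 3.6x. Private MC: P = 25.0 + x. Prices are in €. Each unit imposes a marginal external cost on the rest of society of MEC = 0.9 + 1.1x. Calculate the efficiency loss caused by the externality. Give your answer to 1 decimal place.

Market equilibrium (private): 25.0 + x = 232.0 - 3.6x → x_m = 45.0000.
Social marginal cost = private MC + MEC = 25.9 + 2.1x.
Set SMC = demand: 25.9 + 2.1x = 232.0 - 3.6x → x* = 36.1579.
The welfare-loss triangle has base |x_m − x*| and height MEC(x_m) (the vertical gap between SMC and demand is zero at x* and MEC at x_m).
DWL = ½ × 8.8421 × 50.4000 = 222.8209.

DWL = €222.8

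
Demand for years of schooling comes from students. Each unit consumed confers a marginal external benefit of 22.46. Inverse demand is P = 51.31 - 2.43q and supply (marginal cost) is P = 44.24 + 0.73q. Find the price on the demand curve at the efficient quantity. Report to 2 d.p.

P = 28.60

Social marginal benefit = demand + MEB = 73.77 - 2.43q.
Set SMB = MC: 73.77 - 2.43q = 44.24 + 0.73q → q* = 9.3449.
Consumer price on the demand curve at q*: 51.31 − 2.43×9.3449 = 28.6019.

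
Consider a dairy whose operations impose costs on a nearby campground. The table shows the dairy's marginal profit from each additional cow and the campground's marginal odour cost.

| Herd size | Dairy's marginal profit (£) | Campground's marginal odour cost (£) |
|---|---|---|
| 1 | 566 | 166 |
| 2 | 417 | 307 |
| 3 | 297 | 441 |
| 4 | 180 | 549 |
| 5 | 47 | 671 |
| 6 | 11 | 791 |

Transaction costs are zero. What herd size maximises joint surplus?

Bargaining reaches the level where marginal profit last exceeds marginal odour cost.
That holds through level 2 (417 ≥ 307) but not at 3 (297 < 441).

2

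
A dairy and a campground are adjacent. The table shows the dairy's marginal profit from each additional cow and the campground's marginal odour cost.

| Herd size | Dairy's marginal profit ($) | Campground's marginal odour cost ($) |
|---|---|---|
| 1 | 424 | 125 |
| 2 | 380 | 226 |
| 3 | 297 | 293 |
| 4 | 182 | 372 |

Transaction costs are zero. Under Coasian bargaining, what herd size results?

Bargaining reaches the level where marginal profit last exceeds marginal odour cost.
That holds through level 3 (297 ≥ 293) but not at 4 (182 < 372).

3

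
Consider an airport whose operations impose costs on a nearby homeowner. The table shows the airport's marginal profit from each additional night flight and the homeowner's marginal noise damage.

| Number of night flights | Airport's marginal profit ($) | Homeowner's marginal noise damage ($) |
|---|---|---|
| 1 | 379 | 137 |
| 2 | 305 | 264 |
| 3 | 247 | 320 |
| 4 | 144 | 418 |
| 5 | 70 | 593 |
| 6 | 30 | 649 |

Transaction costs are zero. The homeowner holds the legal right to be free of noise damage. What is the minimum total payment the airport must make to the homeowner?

Efficient level: marginal profit ≥ marginal noise damage through level 2, so k* = 2.
With the homeowner holding the right, the airport must at least compensate total damage at k*: 137 + 264 = 401.

$401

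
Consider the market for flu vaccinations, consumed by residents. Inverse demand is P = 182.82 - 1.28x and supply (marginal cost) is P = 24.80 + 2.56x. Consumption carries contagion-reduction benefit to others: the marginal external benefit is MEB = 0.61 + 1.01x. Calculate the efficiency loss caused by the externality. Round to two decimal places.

DWL = 314.23

Market equilibrium (private): 24.80 + 2.56x = 182.82 - 1.28x → x_m = 41.1510.
Social marginal benefit = demand + MEB = 183.43 - 0.27x.
Set SMB = MC: 183.43 - 0.27x = 24.80 + 2.56x → x* = 56.0530.
The loss is the area between SMB and MC from x* to x_m; with linear curves that's a triangle of height MEB(x_m).
DWL = ½ × 14.9020 × 42.1726 = 314.2280.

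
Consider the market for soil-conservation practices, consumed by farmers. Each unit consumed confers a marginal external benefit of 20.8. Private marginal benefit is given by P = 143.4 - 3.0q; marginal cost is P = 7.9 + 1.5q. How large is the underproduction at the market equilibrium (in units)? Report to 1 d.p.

Market equilibrium (private): 7.9 + 1.5q = 143.4 - 3.0q → q_m = 30.1111.
Social marginal benefit = demand + MEB = 164.2 - 3.0q.
Set SMB = MC: 164.2 - 3.0q = 7.9 + 1.5q → q* = 34.7333.
Gap = |30.1111 − 34.7333| = 4.6222.

4.6 units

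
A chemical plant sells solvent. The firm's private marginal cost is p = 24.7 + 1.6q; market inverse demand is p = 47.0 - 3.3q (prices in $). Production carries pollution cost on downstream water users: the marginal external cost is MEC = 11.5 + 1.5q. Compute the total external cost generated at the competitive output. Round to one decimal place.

$67.9

Market equilibrium (private): 24.7 + 1.6q = 47.0 - 3.3q → q_m = 4.5510.
Total external cost = ∫₀^{q_m} (11.5 + 1.5q) dq = 11.5×4.5510 + ½×1.5×4.5510² = 67.8702.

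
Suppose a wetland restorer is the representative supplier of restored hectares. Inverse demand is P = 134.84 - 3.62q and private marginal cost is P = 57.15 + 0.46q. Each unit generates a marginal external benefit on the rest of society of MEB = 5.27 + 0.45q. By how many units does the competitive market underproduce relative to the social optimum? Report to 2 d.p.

Market equilibrium (private): 57.15 + 0.46q = 134.84 - 3.62q → q_m = 19.0417.
Social marginal cost = private MC − MEB = 51.88 + 0.01q.
Set SMC = demand: 51.88 + 0.01q = 134.84 - 3.62q → q* = 22.8540.
Gap = |19.0417 − 22.8540| = 3.8123.

3.81 units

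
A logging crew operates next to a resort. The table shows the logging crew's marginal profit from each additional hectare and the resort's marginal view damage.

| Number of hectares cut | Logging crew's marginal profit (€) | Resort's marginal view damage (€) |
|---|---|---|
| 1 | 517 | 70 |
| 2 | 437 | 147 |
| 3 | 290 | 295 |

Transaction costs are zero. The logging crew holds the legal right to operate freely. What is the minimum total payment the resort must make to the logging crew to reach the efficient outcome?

Left alone the logging crew would choose level 3 (marginal profit stays positive).
Efficient level: k* = 2 (marginal profit ≥ marginal view damage through 2).
The resort must at least cover the logging crew's forgone profit from cutting 3→2: 290 = 290.

€290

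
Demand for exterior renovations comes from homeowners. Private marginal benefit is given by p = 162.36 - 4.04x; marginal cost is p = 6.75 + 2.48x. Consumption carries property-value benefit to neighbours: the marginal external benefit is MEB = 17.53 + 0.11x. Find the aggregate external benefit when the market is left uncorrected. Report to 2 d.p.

449.71

Market equilibrium (private): 6.75 + 2.48x = 162.36 - 4.04x → x_m = 23.8666.
Total external benefit = ∫₀^{x_m} (17.53 + 0.11x) dx = 17.53×23.8666 + ½×0.11×23.8666² = 449.7103.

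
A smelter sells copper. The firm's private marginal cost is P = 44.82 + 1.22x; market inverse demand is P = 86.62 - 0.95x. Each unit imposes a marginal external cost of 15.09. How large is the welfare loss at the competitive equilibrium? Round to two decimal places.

Market equilibrium (private): 44.82 + 1.22x = 86.62 - 0.95x → x_m = 19.2627.
Social marginal cost = private MC + MEC = 59.91 + 1.22x.
Set SMC = demand: 59.91 + 1.22x = 86.62 - 0.95x → x* = 12.3088.
The loss is the area between SMC and demand from x* to x_m; with linear curves that's a triangle of height MEC(x_m).
DWL = ½ × 6.9539 × 15.0900 = 52.4672.

DWL = 52.47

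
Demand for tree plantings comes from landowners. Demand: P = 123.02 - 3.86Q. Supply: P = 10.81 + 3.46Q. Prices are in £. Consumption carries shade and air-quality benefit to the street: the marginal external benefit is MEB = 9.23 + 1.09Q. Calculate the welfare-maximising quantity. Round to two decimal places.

Social marginal benefit = demand + MEB = 132.25 - 2.77Q.
Set SMB = MC: 132.25 - 2.77Q = 10.81 + 3.46Q → Q* = 19.4928.

Q* = 19.49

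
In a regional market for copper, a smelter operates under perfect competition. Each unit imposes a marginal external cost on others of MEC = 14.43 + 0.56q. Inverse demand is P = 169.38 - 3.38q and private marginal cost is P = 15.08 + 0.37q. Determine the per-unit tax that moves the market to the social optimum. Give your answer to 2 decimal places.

Social marginal cost = private MC + MEC = 29.51 + 0.93q.
Set SMC = demand: 29.51 + 0.93q = 169.38 - 3.38q → q* = 32.4524.
The Pigouvian tax equals MEC at q*: 14.43 + 0.56×32.4524 = 32.6033.

tax = 32.60 per unit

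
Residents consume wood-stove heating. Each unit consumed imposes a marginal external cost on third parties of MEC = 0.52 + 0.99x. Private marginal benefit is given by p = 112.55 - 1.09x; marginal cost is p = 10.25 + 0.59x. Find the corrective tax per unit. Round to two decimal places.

tax = 38.26 per unit

Social marginal benefit = demand − MEC = 112.03 - 2.08x.
Set SMB = MC: 112.03 - 2.08x = 10.25 + 0.59x → x* = 38.1199.
The Pigouvian tax equals MEC at x*: 0.52 + 0.99×38.1199 = 38.2587.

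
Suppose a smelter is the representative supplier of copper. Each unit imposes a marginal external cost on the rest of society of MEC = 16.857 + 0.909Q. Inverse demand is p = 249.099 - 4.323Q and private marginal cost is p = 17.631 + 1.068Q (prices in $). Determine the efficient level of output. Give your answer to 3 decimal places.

Q* = 34.065

Social marginal cost = private MC + MEC = 34.488 + 1.977Q.
Set SMC = demand: 34.488 + 1.977Q = 249.099 - 4.323Q → Q* = 34.0652.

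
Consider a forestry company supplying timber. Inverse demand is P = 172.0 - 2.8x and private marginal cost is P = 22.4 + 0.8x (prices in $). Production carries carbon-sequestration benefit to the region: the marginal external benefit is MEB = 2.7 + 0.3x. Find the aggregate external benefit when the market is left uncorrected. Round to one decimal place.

Market equilibrium (private): 22.4 + 0.8x = 172.0 - 2.8x → x_m = 41.5556.
Total external benefit = ∫₀^{x_m} (2.7 + 0.3x) dx = 2.7×41.5556 + ½×0.3×41.5556² = 371.2303.

$371.2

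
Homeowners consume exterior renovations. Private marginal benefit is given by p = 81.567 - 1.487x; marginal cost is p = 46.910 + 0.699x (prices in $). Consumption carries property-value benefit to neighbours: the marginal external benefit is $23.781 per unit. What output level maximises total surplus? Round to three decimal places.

Social marginal benefit = demand + MEB = 105.348 - 1.487x.
Set SMB = MC: 105.348 - 1.487x = 46.910 + 0.699x → x* = 26.7328.

x* = 26.733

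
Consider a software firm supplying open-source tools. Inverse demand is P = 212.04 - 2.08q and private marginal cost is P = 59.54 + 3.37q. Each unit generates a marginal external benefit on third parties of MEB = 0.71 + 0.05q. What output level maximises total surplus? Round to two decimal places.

Social marginal cost = private MC − MEB = 58.83 + 3.32q.
Set SMC = demand: 58.83 + 3.32q = 212.04 - 2.08q → q* = 28.3722.

q* = 28.37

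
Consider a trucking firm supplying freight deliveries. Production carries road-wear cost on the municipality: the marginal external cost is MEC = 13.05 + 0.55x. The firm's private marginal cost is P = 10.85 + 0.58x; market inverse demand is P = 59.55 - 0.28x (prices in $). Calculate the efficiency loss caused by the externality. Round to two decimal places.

DWL = $692.63

Market equilibrium (private): 10.85 + 0.58x = 59.55 - 0.28x → x_m = 56.6279.
Social marginal cost = private MC + MEC = 23.90 + 1.13x.
Set SMC = demand: 23.90 + 1.13x = 59.55 - 0.28x → x* = 25.2837.
Between x* and x_m the wedge SMC − demand runs linearly from 0 to MEC(x_m), so the loss is a triangle.
DWL = ½ × 31.3442 × 44.1953 = 692.6332.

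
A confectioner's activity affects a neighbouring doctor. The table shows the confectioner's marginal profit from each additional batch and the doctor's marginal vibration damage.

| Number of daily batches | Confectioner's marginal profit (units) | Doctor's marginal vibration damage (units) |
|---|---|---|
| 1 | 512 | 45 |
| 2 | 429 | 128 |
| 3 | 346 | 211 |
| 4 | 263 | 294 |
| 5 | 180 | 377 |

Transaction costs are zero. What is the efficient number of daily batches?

3

Bargaining reaches the level where marginal profit last exceeds marginal vibration damage.
That holds through level 3 (346 ≥ 211) but not at 4 (263 < 294).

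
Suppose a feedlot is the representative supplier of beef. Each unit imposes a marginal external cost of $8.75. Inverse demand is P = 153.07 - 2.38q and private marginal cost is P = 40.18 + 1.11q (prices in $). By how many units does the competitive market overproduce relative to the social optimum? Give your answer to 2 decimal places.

Market equilibrium (private): 40.18 + 1.11q = 153.07 - 2.38q → q_m = 32.3467.
Social marginal cost = private MC + MEC = 48.93 + 1.11q.
Set SMC = demand: 48.93 + 1.11q = 153.07 - 2.38q → q* = 29.8395.
Gap = |32.3467 − 29.8395| = 2.5072.

2.51 units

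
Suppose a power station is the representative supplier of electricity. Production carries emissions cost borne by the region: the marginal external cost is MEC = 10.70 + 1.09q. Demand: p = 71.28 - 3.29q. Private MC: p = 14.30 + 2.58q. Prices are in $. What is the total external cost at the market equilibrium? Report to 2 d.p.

$155.22

Market equilibrium (private): 14.30 + 2.58q = 71.28 - 3.29q → q_m = 9.7070.
Total external cost = ∫₀^{q_m} (10.70 + 1.09q) dq = 10.70×9.7070 + ½×1.09×9.7070² = 155.2180.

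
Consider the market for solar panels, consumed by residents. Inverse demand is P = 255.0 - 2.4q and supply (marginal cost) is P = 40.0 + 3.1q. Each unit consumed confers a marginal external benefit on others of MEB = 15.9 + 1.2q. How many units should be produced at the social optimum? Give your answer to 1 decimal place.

Social marginal benefit = demand + MEB = 270.9 - 1.2q.
Set SMB = MC: 270.9 - 1.2q = 40.0 + 3.1q → q* = 53.6977.

q* = 53.7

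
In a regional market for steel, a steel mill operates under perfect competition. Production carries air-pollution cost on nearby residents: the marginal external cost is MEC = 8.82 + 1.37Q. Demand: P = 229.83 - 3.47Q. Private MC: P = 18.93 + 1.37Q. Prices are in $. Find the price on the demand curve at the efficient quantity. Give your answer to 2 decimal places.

Social marginal cost = private MC + MEC = 27.75 + 2.74Q.
Set SMC = demand: 27.75 + 2.74Q = 229.83 - 3.47Q → Q* = 32.5411.
Consumer price on the demand curve at Q*: 229.83 − 3.47×32.5411 = 116.9124.

P = $116.91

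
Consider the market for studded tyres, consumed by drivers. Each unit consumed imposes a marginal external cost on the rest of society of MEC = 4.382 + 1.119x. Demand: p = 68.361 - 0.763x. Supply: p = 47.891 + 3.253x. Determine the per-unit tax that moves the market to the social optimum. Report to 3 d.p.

Social marginal benefit = demand − MEC = 63.979 - 1.882x.
Set SMB = MC: 63.979 - 1.882x = 47.891 + 3.253x → x* = 3.1330.
The Pigouvian tax equals MEC at x*: 4.382 + 1.119×3.1330 = 7.8878.

tax = 7.888 per unit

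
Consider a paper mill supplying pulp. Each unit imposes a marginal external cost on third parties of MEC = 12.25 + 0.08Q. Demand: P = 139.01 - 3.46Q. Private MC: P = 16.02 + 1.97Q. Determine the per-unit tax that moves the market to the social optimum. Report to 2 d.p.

Social marginal cost = private MC + MEC = 28.27 + 2.05Q.
Set SMC = demand: 28.27 + 2.05Q = 139.01 - 3.46Q → Q* = 20.0980.
The Pigouvian tax equals MEC at Q*: 12.25 + 0.08×20.0980 = 13.8578.

tax = 13.86 per unit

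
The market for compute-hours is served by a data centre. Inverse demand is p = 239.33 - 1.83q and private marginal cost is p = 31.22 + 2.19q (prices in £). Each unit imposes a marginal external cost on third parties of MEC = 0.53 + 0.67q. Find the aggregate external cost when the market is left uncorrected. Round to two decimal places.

£925.24

Market equilibrium (private): 31.22 + 2.19q = 239.33 - 1.83q → q_m = 51.7687.
Total external cost = ∫₀^{q_m} (0.53 + 0.67q) dq = 0.53×51.7687 + ½×0.67×51.7687² = 925.2368.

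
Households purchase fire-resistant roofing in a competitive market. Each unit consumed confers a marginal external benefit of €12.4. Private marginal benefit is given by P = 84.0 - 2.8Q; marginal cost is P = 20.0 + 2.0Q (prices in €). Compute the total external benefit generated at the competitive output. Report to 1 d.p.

Market equilibrium (private): 20.0 + 2.0Q = 84.0 - 2.8Q → Q_m = 13.3333.
Total external benefit = MEB × Q_m = 12.4 × 13.3333 = 165.3329.

€165.3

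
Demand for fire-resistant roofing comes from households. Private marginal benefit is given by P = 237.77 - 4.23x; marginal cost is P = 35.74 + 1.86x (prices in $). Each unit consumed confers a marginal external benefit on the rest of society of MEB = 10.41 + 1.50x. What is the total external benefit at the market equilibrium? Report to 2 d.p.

Market equilibrium (private): 35.74 + 1.86x = 237.77 - 4.23x → x_m = 33.1741.
Total external benefit = ∫₀^{x_m} (10.41 + 1.50x) dx = 10.41×33.1741 + ½×1.50×33.1741² = 1170.7331.

$1170.73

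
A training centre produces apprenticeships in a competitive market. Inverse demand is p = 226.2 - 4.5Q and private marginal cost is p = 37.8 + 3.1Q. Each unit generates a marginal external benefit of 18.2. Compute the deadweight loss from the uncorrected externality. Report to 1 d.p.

DWL = 21.8

Market equilibrium (private): 37.8 + 3.1Q = 226.2 - 4.5Q → Q_m = 24.7895.
Social marginal cost = private MC − MEB = 19.6 + 3.1Q.
Set SMC = demand: 19.6 + 3.1Q = 226.2 - 4.5Q → Q* = 27.1842.
The welfare-loss triangle has base |Q_m − Q*| and height MEB(Q_m) (the vertical gap between SMC and demand is zero at Q* and MEB at Q_m).
DWL = ½ × 2.3947 × 18.2000 = 21.7918.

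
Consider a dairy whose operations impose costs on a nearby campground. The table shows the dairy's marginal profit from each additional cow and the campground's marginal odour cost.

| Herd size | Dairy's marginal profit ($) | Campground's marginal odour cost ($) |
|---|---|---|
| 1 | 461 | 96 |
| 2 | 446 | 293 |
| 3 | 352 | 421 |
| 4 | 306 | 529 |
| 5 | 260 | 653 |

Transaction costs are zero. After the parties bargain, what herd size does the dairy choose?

2

Bargaining reaches the level where marginal profit last exceeds marginal odour cost.
That holds through level 2 (446 ≥ 293) but not at 3 (352 < 421).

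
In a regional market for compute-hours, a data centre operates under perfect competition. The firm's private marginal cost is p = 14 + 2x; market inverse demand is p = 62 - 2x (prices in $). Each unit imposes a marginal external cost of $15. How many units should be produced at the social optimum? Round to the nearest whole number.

x* = 8

Social marginal cost = private MC + MEC = 29 + 2x.
Set SMC = demand: 29 + 2x = 62 - 2x → x* = 8.2500.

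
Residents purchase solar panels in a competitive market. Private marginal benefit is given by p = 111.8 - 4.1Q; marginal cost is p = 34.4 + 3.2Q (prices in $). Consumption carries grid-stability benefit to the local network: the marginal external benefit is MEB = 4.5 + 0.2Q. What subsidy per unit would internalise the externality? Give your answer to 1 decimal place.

subsidy = $6.8 per unit

Social marginal benefit = demand + MEB = 116.3 - 3.9Q.
Set SMB = MC: 116.3 - 3.9Q = 34.4 + 3.2Q → Q* = 11.5352.
The Pigouvian subsidy equals MEB at Q*: 4.5 + 0.2×11.5352 = 6.8070.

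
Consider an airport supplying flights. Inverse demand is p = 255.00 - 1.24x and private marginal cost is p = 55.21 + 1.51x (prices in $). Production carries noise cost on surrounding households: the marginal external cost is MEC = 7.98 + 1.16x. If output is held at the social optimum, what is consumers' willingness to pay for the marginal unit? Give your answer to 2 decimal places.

Social marginal cost = private MC + MEC = 63.19 + 2.67x.
Set SMC = demand: 63.19 + 2.67x = 255.00 - 1.24x → x* = 49.0563.
Consumer price on the demand curve at x*: 255.00 − 1.24×49.0563 = 194.1702.

P = $194.17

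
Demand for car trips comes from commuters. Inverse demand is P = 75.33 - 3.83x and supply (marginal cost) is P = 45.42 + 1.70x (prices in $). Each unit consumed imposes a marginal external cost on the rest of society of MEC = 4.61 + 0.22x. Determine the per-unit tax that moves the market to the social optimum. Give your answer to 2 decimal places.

Social marginal benefit = demand − MEC = 70.72 - 4.05x.
Set SMB = MC: 70.72 - 4.05x = 45.42 + 1.70x → x* = 4.4000.
The Pigouvian tax equals MEC at x*: 4.61 + 0.22×4.4000 = 5.5780.

tax = $5.58 per unit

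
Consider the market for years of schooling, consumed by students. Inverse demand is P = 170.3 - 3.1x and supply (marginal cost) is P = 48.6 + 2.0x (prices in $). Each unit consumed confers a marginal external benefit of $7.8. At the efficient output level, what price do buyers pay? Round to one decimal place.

Social marginal benefit = demand + MEB = 178.1 - 3.1x.
Set SMB = MC: 178.1 - 3.1x = 48.6 + 2.0x → x* = 25.3922.
Consumer price on the demand curve at x*: 170.3 − 3.1×25.3922 = 91.5842.

P = $91.6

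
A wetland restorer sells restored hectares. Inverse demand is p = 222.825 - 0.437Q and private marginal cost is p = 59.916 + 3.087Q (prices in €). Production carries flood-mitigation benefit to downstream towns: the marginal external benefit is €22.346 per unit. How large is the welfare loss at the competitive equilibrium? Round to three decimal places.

DWL = €70.849

Market equilibrium (private): 59.916 + 3.087Q = 222.825 - 0.437Q → Q_m = 46.2284.
Social marginal cost = private MC − MEB = 37.570 + 3.087Q.
Set SMC = demand: 37.570 + 3.087Q = 222.825 - 0.437Q → Q* = 52.5695.
Between Q* and Q_m the wedge demand − SMC runs linearly from 0 to MEB(Q_m), so the loss is a triangle.
DWL = ½ × 6.3411 × 22.3460 = 70.8491.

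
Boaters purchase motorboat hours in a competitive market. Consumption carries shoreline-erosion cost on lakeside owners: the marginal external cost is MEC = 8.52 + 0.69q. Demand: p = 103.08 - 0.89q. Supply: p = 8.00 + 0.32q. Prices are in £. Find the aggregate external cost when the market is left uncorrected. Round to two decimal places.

Market equilibrium (private): 8.00 + 0.32q = 103.08 - 0.89q → q_m = 78.5785.
Total external cost = ∫₀^{q_m} (8.52 + 0.69q) dq = 8.52×78.5785 + ½×0.69×78.5785² = 2799.7191.

£2799.72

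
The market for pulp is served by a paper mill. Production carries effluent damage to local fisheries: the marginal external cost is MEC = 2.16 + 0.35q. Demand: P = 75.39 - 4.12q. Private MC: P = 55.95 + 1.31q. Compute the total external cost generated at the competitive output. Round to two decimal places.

9.98

Market equilibrium (private): 55.95 + 1.31q = 75.39 - 4.12q → q_m = 3.5801.
Total external cost = ∫₀^{q_m} (2.16 + 0.35q) dq = 2.16×3.5801 + ½×0.35×3.5801² = 9.9760.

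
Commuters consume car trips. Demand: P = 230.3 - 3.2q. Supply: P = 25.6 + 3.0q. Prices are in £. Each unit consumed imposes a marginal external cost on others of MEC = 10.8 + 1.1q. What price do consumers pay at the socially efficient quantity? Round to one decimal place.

P = £145.3

Social marginal benefit = demand − MEC = 219.5 - 4.3q.
Set SMB = MC: 219.5 - 4.3q = 25.6 + 3.0q → q* = 26.5616.
Consumer price on the demand curve at q*: 230.3 − 3.2×26.5616 = 145.3029.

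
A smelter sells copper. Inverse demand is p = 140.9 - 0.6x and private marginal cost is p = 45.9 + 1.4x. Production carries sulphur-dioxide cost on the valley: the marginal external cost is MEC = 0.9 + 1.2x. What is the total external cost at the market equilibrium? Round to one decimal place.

1396.5

Market equilibrium (private): 45.9 + 1.4x = 140.9 - 0.6x → x_m = 47.5000.
Total external cost = ∫₀^{x_m} (0.9 + 1.2x) dx = 0.9×47.5000 + ½×1.2×47.5000² = 1396.5000.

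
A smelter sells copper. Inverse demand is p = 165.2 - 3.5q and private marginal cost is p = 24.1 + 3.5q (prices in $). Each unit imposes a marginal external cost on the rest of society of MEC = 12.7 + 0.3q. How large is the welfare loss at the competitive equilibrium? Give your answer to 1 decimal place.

Market equilibrium (private): 24.1 + 3.5q = 165.2 - 3.5q → q_m = 20.1571.
Social marginal cost = private MC + MEC = 36.8 + 3.8q.
Set SMC = demand: 36.8 + 3.8q = 165.2 - 3.5q → q* = 17.5890.
Between q* and q_m the wedge SMC − demand runs linearly from 0 to MEC(q_m), so the loss is a triangle.
DWL = ½ × 2.5681 × 18.7471 = 24.0722.

DWL = $24.1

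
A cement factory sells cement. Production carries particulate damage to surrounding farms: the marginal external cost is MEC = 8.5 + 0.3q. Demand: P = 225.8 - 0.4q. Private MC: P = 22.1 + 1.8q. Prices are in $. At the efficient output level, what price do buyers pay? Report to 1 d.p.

P = $194.6

Social marginal cost = private MC + MEC = 30.6 + 2.1q.
Set SMC = demand: 30.6 + 2.1q = 225.8 - 0.4q → q* = 78.0800.
Consumer price on the demand curve at q*: 225.8 − 0.4×78.0800 = 194.5680.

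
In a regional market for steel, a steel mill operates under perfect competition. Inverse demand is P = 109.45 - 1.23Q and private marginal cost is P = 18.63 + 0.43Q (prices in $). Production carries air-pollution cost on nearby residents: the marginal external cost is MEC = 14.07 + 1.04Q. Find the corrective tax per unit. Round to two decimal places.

tax = $43.63 per unit

Social marginal cost = private MC + MEC = 32.70 + 1.47Q.
Set SMC = demand: 32.70 + 1.47Q = 109.45 - 1.23Q → Q* = 28.4259.
The Pigouvian tax equals MEC at Q*: 14.07 + 1.04×28.4259 = 43.6329.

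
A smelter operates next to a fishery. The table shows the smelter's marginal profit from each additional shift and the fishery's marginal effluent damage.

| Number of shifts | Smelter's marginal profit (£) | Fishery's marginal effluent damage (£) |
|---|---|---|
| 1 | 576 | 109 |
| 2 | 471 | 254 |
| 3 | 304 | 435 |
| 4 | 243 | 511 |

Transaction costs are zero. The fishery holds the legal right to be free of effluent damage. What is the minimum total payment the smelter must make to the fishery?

Efficient level: marginal profit ≥ marginal effluent damage through level 2, so k* = 2.
With the fishery holding the right, the smelter must at least compensate total damage at k*: 109 + 254 = 363.

£363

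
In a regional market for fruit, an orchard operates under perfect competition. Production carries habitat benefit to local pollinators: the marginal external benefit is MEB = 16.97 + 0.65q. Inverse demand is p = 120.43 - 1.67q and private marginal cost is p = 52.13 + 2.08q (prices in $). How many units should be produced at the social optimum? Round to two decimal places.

q* = 27.51

Social marginal cost = private MC − MEB = 35.16 + 1.43q.
Set SMC = demand: 35.16 + 1.43q = 120.43 - 1.67q → q* = 27.5065.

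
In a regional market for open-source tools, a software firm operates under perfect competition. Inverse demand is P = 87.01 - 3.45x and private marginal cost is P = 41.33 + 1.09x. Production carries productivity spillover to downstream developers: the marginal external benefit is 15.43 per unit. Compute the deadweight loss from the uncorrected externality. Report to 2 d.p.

DWL = 26.22

Market equilibrium (private): 41.33 + 1.09x = 87.01 - 3.45x → x_m = 10.0617.
Social marginal cost = private MC − MEB = 25.90 + 1.09x.
Set SMC = demand: 25.90 + 1.09x = 87.01 - 3.45x → x* = 13.4604.
The loss is the area between SMC and demand from x* to x_m; with linear curves that's a triangle of height MEB(x_m).
DWL = ½ × 3.3987 × 15.4300 = 26.2210.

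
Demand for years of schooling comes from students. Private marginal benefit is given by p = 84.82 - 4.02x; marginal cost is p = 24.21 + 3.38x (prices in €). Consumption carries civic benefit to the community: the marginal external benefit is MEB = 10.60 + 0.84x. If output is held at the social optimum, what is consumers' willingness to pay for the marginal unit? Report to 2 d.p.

P = €41.18

Social marginal benefit = demand + MEB = 95.42 - 3.18x.
Set SMB = MC: 95.42 - 3.18x = 24.21 + 3.38x → x* = 10.8552.
Consumer price on the demand curve at x*: 84.82 − 4.02×10.8552 = 41.1821.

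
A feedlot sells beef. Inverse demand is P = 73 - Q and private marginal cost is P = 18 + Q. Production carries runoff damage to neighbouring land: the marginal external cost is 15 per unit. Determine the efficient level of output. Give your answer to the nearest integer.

Social marginal cost = private MC + MEC = 33 + Q.
Set SMC = demand: 33 + Q = 73 - Q → Q* = 20.0000.

Q* = 20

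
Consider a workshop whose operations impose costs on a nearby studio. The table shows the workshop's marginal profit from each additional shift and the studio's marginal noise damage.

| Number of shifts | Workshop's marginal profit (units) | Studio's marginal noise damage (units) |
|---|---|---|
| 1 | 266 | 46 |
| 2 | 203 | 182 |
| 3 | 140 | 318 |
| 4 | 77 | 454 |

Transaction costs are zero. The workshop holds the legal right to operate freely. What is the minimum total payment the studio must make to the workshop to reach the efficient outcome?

217

Left alone the workshop would choose level 4 (marginal profit stays positive).
Efficient level: k* = 2 (marginal profit ≥ marginal noise damage through 2).
The studio must at least cover the workshop's forgone profit from cutting 4→2: 140 + 77 = 217.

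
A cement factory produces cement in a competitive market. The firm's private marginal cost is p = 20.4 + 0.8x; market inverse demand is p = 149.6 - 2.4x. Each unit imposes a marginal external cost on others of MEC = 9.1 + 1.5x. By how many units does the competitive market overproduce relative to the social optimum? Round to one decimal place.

Market equilibrium (private): 20.4 + 0.8x = 149.6 - 2.4x → x_m = 40.3750.
Social marginal cost = private MC + MEC = 29.5 + 2.3x.
Set SMC = demand: 29.5 + 2.3x = 149.6 - 2.4x → x* = 25.5532.
Gap = |40.3750 − 25.5532| = 14.8218.

14.8 units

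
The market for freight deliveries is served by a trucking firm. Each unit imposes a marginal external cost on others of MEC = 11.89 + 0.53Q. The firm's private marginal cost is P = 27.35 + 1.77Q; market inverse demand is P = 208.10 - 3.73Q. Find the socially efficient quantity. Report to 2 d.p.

Social marginal cost = private MC + MEC = 39.24 + 2.30Q.
Set SMC = demand: 39.24 + 2.30Q = 208.10 - 3.73Q → Q* = 28.0033.

Q* = 28.00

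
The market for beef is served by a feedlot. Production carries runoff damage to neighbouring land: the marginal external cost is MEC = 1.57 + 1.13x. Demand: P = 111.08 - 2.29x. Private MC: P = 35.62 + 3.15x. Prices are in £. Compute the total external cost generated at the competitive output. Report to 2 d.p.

Market equilibrium (private): 35.62 + 3.15x = 111.08 - 2.29x → x_m = 13.8713.
Total external cost = ∫₀^{x_m} (1.57 + 1.13x) dx = 1.57×13.8713 + ½×1.13×13.8713² = 130.4913.

£130.49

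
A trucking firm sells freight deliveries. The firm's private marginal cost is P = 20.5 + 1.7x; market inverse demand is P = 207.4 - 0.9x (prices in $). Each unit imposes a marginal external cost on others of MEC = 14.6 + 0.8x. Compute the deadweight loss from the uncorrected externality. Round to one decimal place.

DWL = $764.6

Market equilibrium (private): 20.5 + 1.7x = 207.4 - 0.9x → x_m = 71.8846.
Social marginal cost = private MC + MEC = 35.1 + 2.5x.
Set SMC = demand: 35.1 + 2.5x = 207.4 - 0.9x → x* = 50.6765.
Between x* and x_m the wedge SMC − demand runs linearly from 0 to MEC(x_m), so the loss is a triangle.
DWL = ½ × 21.2081 × 72.1077 = 764.6337.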